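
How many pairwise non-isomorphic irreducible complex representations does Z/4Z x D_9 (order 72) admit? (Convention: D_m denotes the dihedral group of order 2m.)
24

Explanation: The number of irreducible complex representations of a finite group equals its number of conjugacy classes. For a direct product, #classes(G x H) = #classes(G) * #classes(H). Z/4Z has 4 classes (abelian), D_9 has 6 classes, so 4 * 6 = 24, so Z/4Z x D_9 (order 72) has exactly 24 irreducible complex representations.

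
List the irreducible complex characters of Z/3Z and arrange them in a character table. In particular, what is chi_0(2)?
Character table of Z/3Z (irreps indexed chi_0,...,chi_2 with chi_k(m) = zeta_3^(k*m), zeta_3 = exp(2*pi*i/3)):
  irrep \ class  {0} (size 1)  {1} (size 1)    {2} (size 1)  
  chi_0          1             1               1             
  chi_1          1             exp(2*I*pi/3)   exp(-2*I*pi/3)
  chi_2          1             exp(-2*I*pi/3)  exp(2*I*pi/3) 

Spot check: chi_0(2) = zeta_3^(0*2) = zeta_3^0 = 1.

Derivation: Z/3Z is abelian, so all 3 irreducible complex representations are 1-dimensional. They are given by chi_k(m) = zeta_3^(k*m) for k = 0,...,2. Row orthogonality: sum_m chi_k(m) conj(chi_l(m)) = 3 * [k = l].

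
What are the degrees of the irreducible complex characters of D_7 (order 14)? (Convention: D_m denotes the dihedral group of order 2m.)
Dimensions: 1, 1, 2, 2, 2

Working: There are 5 irreducibles (= number of conjugacy classes). Their dimensions d_i satisfy sum d_i^2 = |G| = 14: 1 + 1 + 4 + 4 + 4 = 14.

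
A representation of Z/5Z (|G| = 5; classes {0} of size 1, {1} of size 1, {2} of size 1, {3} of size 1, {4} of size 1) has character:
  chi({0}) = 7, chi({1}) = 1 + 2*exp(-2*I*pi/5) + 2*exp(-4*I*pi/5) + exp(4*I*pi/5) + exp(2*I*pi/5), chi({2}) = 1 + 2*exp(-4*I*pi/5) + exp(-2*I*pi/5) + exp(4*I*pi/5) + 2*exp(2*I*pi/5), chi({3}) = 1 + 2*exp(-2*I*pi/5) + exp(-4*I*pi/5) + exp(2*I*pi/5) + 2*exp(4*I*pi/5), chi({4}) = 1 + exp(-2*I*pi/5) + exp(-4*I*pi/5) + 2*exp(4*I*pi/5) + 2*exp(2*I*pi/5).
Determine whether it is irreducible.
Not irreducible (reducible): <chi, chi> = 11 > 1.

<chi, chi> = (1/|G|) sum_C |C| * |chi(C)|^2 = (1/5)[1*|7|^2 + 1*|1 + 2*exp(-2*I*pi/5) + 2*exp(-4*I*pi/5) + exp(4*I*pi/5) + exp(2*I*pi/5)|^2 + 1*|1 + 2*exp(-4*I*pi/5) + exp(-2*I*pi/5) + exp(4*I*pi/5) + 2*exp(2*I*pi/5)|^2 + 1*|1 + 2*exp(-2*I*pi/5) + exp(-4*I*pi/5) + exp(2*I*pi/5) + 2*exp(4*I*pi/5)|^2 + 1*|1 + exp(-2*I*pi/5) + exp(-4*I*pi/5) + 2*exp(4*I*pi/5) + 2*exp(2*I*pi/5)|^2]
  = (1/5)[(49) + (11 + 10*exp(-2*I*pi/5) + 9*exp(-4*I*pi/5) + 9*exp(4*I*pi/5) + 10*exp(2*I*pi/5)) + (11 + 9*exp(-2*I*pi/5) + 10*exp(-4*I*pi/5) + 10*exp(4*I*pi/5) + 9*exp(2*I*pi/5)) + (11 + 9*exp(-2*I*pi/5) + 10*exp(-4*I*pi/5) + 10*exp(4*I*pi/5) + 9*exp(2*I*pi/5)) + (11 + 10*exp(-2*I*pi/5) + 9*exp(-4*I*pi/5) + 9*exp(4*I*pi/5) + 10*exp(2*I*pi/5))] = 55/5 = 11.
(Exp terms are combined using exp(i*s)*conj(exp(i*t)) = exp(i*(s-t)), and sums of them are collapsed using the identity that for every m > 1 the m distinct m-th roots of unity sum to 0, e.g. 1 + exp(2*I*pi/3) + exp(-2*I*pi/3) = 0.)
A character is irreducible iff <chi, chi> = 1, so this representation is reducible.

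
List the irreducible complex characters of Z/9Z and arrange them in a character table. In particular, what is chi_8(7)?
Character table of Z/9Z (irreps indexed chi_0,...,chi_8 with chi_k(m) = zeta_9^(k*m), zeta_9 = exp(2*pi*i/9)):
  irrep \ class  {0} (size 1)  {1} (size 1)    {2} (size 1)    {3} (size 1)    {4} (size 1)    {5} (size 1)    {6} (size 1)    {7} (size 1)    {8} (size 1)  
  chi_0          1             1               1               1               1               1               1               1               1             
  chi_1          1             exp(2*I*pi/9)   exp(4*I*pi/9)   exp(2*I*pi/3)   exp(8*I*pi/9)   exp(-8*I*pi/9)  exp(-2*I*pi/3)  exp(-4*I*pi/9)  exp(-2*I*pi/9)
  chi_2          1             exp(4*I*pi/9)   exp(8*I*pi/9)   exp(-2*I*pi/3)  exp(-2*I*pi/9)  exp(2*I*pi/9)   exp(2*I*pi/3)   exp(-8*I*pi/9)  exp(-4*I*pi/9)
  chi_3          1             exp(2*I*pi/3)   exp(-2*I*pi/3)  1               exp(2*I*pi/3)   exp(-2*I*pi/3)  1               exp(2*I*pi/3)   exp(-2*I*pi/3)
  chi_4          1             exp(8*I*pi/9)   exp(-2*I*pi/9)  exp(2*I*pi/3)   exp(-4*I*pi/9)  exp(4*I*pi/9)   exp(-2*I*pi/3)  exp(2*I*pi/9)   exp(-8*I*pi/9)
  chi_5          1             exp(-8*I*pi/9)  exp(2*I*pi/9)   exp(-2*I*pi/3)  exp(4*I*pi/9)   exp(-4*I*pi/9)  exp(2*I*pi/3)   exp(-2*I*pi/9)  exp(8*I*pi/9) 
  chi_6          1             exp(-2*I*pi/3)  exp(2*I*pi/3)   1               exp(-2*I*pi/3)  exp(2*I*pi/3)   1               exp(-2*I*pi/3)  exp(2*I*pi/3) 
  chi_7          1             exp(-4*I*pi/9)  exp(-8*I*pi/9)  exp(2*I*pi/3)   exp(2*I*pi/9)   exp(-2*I*pi/9)  exp(-2*I*pi/3)  exp(8*I*pi/9)   exp(4*I*pi/9) 
  chi_8          1             exp(-2*I*pi/9)  exp(-4*I*pi/9)  exp(-2*I*pi/3)  exp(-8*I*pi/9)  exp(8*I*pi/9)   exp(2*I*pi/3)   exp(4*I*pi/9)   exp(2*I*pi/9) 

Spot check: chi_8(7) = zeta_9^(8*7) = zeta_9^56 = exp(4*I*pi/9).

Details: Z/9Z is abelian, so all 9 irreducible complex representations are 1-dimensional. They are given by chi_k(m) = zeta_9^(k*m) for k = 0,...,8. Row orthogonality: sum_m chi_k(m) conj(chi_l(m)) = 9 * [k = l].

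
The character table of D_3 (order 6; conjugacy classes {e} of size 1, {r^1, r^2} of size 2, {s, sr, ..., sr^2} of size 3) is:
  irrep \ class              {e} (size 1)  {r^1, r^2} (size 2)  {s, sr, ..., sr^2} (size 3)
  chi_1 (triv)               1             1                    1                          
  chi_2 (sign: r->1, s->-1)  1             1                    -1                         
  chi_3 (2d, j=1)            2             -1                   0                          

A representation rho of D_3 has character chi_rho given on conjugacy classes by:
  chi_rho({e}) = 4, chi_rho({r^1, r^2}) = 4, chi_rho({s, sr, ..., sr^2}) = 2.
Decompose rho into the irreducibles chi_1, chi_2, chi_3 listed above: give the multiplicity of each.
Multiplicities: chi_1: 3, chi_2: 1, chi_3: 0.

Solution. Use <chi_rho, chi> = (1/|G|) sum_C |C| * chi_rho(C) * conj(chi(C)) with |G| = 6 for each irreducible chi in the table:
  <chi_rho, chi_1> = (1/6)[1*(4)*conj(1) + 2*(4)*conj(1) + 3*(2)*conj(1)]
      = (1/6)[(4) + (8) + (6)] = 18/6 = 3
  <chi_rho, chi_2> = (1/6)[1*(4)*conj(1) + 2*(4)*conj(1) + 3*(2)*conj(-1)]
      = (1/6)[(4) + (8) + (-6)] = 6/6 = 1
  <chi_rho, chi_3> = (1/6)[1*(4)*conj(2) + 2*(4)*conj(-1) + 3*(2)*conj(0)]
      = (1/6)[(8) + (-8) + (0)] = 0/6 = 0
Dimension check: dim(rho) = sum (mult * dim) = 3*1 + 1*1 + 0*2 = 4 = chi_rho(e) = 4.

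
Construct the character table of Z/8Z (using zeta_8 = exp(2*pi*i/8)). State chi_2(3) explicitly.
Character table of Z/8Z (irreps indexed chi_0,...,chi_7 with chi_k(m) = zeta_8^(k*m), zeta_8 = exp(2*pi*i/8)):
  irrep \ class  {0} (size 1)  {1} (size 1)    {2} (size 1)  {3} (size 1)    {4} (size 1)  {5} (size 1)    {6} (size 1)  {7} (size 1)  
  chi_0          1             1               1             1               1             1               1             1             
  chi_1          1             exp(I*pi/4)     I             exp(3*I*pi/4)   -1            exp(-3*I*pi/4)  -I            exp(-I*pi/4)  
  chi_2          1             I               -1            -I              1             I               -1            -I            
  chi_3          1             exp(3*I*pi/4)   -I            exp(I*pi/4)     -1            exp(-I*pi/4)    I             exp(-3*I*pi/4)
  chi_4          1             -1              1             -1              1             -1              1             -1            
  chi_5          1             exp(-3*I*pi/4)  I             exp(-I*pi/4)    -1            exp(I*pi/4)     -I            exp(3*I*pi/4) 
  chi_6          1             -I              -1            I               1             -I              -1            I             
  chi_7          1             exp(-I*pi/4)    -I            exp(-3*I*pi/4)  -1            exp(3*I*pi/4)   I             exp(I*pi/4)   

Spot check: chi_2(3) = zeta_8^(2*3) = zeta_8^6 = -I.

Argument: Z/8Z is abelian, so all 8 irreducible complex representations are 1-dimensional. They are given by chi_k(m) = zeta_8^(k*m) for k = 0,...,7. Row orthogonality: sum_m chi_k(m) conj(chi_l(m)) = 8 * [k = l].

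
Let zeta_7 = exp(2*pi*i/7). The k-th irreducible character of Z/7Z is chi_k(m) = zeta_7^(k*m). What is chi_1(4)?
chi_1(4) = zeta_7^4 = exp(-6*I*pi/7)

Solution. chi_1(4) = zeta_7^(1*4) = zeta_7^4. Since zeta_7^7 = 1, this equals zeta_7^4 = exp(2*pi*i*4/7) = exp(-6*I*pi/7).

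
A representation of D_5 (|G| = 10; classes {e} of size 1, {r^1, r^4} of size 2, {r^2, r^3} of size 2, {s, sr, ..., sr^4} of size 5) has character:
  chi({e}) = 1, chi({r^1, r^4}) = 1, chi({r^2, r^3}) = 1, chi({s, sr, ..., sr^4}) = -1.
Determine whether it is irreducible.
Irreducible: <chi, chi> = 1.

Argument: <chi, chi> = (1/|G|) sum_C |C| * |chi(C)|^2 = (1/10)[1*|1|^2 + 2*|1|^2 + 2*|1|^2 + 5*|-1|^2]
  = (1/10)[(1) + (2) + (2) + (5)] = 10/10 = 1.
A character is irreducible iff <chi, chi> = 1, so this representation is irreducible.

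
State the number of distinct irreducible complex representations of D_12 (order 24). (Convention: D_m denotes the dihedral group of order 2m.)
9

Details: The number of irreducible complex representations of a finite group equals its number of conjugacy classes. D_12 has 9 conjugacy classes (n/2 + 3 for n even), so D_12 (order 24) has exactly 9 irreducible complex representations.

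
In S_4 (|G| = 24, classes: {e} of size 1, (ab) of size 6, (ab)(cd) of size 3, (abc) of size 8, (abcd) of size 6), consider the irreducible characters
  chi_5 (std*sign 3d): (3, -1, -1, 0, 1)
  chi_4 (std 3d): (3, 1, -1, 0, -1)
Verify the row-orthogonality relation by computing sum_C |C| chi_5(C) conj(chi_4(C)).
Sum = 0; so <chi_5, chi_4> = 0 (distinct irreducibles are orthogonal).

Compute term by term over conjugacy classes (|C| * chi_5(C) * conj(chi_4(C))):
  1*(3)*conj(3) + 6*(-1)*conj(1) + 3*(-1)*conj(-1) + 8*(0)*conj(0) + 6*(1)*conj(-1)
  = (9) + (-6) + (3) + (0) + (-6)
  = 0.
Dividing by |G| = 24 gives 0/24 = 0, matching the row-orthogonality relation <chi_5, chi_4> = [chi_5 = chi_4].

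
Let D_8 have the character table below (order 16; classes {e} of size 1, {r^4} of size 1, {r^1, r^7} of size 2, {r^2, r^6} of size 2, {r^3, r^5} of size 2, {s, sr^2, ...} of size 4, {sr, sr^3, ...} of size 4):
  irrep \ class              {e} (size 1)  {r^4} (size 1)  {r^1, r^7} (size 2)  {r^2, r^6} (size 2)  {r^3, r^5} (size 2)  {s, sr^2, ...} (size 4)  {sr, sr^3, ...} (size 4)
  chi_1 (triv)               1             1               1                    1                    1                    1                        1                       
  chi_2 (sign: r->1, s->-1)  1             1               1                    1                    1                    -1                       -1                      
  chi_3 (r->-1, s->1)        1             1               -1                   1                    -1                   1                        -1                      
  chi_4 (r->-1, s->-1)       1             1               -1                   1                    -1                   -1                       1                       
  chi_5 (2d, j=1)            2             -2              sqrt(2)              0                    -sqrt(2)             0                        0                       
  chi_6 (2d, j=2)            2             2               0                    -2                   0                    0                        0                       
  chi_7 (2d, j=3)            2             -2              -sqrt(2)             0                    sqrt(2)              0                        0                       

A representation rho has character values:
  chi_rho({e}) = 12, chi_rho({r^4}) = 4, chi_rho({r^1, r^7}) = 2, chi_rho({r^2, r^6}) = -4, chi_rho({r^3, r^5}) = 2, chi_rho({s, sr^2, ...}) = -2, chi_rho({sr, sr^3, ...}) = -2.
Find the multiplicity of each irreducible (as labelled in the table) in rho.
Multiplicities: chi_1: 0, chi_2: 2, chi_3: 0, chi_4: 0, chi_5: 1, chi_6: 3, chi_7: 1.

Details: Use <chi_rho, chi> = (1/|G|) sum_C |C| * chi_rho(C) * conj(chi(C)) with |G| = 16 for each irreducible chi in the table:
  <chi_rho, chi_1> = (1/16)[1*(12)*conj(1) + 1*(4)*conj(1) + 2*(2)*conj(1) + 2*(-4)*conj(1) + 2*(2)*conj(1) + 4*(-2)*conj(1) + 4*(-2)*conj(1)]
      = (1/16)[(12) + (4) + (4) + (-8) + (4) + (-8) + (-8)] = 0/16 = 0
  <chi_rho, chi_2> = (1/16)[1*(12)*conj(1) + 1*(4)*conj(1) + 2*(2)*conj(1) + 2*(-4)*conj(1) + 2*(2)*conj(1) + 4*(-2)*conj(-1) + 4*(-2)*conj(-1)]
      = (1/16)[(12) + (4) + (4) + (-8) + (4) + (8) + (8)] = 32/16 = 2
  <chi_rho, chi_3> = (1/16)[1*(12)*conj(1) + 1*(4)*conj(1) + 2*(2)*conj(-1) + 2*(-4)*conj(1) + 2*(2)*conj(-1) + 4*(-2)*conj(1) + 4*(-2)*conj(-1)]
      = (1/16)[(12) + (4) + (-4) + (-8) + (-4) + (-8) + (8)] = 0/16 = 0
  <chi_rho, chi_4> = (1/16)[1*(12)*conj(1) + 1*(4)*conj(1) + 2*(2)*conj(-1) + 2*(-4)*conj(1) + 2*(2)*conj(-1) + 4*(-2)*conj(-1) + 4*(-2)*conj(1)]
      = (1/16)[(12) + (4) + (-4) + (-8) + (-4) + (8) + (-8)] = 0/16 = 0
  <chi_rho, chi_5> = (1/16)[1*(12)*conj(2) + 1*(4)*conj(-2) + 2*(2)*conj(sqrt(2)) + 2*(-4)*conj(0) + 2*(2)*conj(-sqrt(2)) + 4*(-2)*conj(0) + 4*(-2)*conj(0)]
      = (1/16)[(24) + (-8) + (4*sqrt(2)) + (0) + (-4*sqrt(2)) + (0) + (0)] = 16/16 = 1
  <chi_rho, chi_6> = (1/16)[1*(12)*conj(2) + 1*(4)*conj(2) + 2*(2)*conj(0) + 2*(-4)*conj(-2) + 2*(2)*conj(0) + 4*(-2)*conj(0) + 4*(-2)*conj(0)]
      = (1/16)[(24) + (8) + (0) + (16) + (0) + (0) + (0)] = 48/16 = 3
  <chi_rho, chi_7> = (1/16)[1*(12)*conj(2) + 1*(4)*conj(-2) + 2*(2)*conj(-sqrt(2)) + 2*(-4)*conj(0) + 2*(2)*conj(sqrt(2)) + 4*(-2)*conj(0) + 4*(-2)*conj(0)]
      = (1/16)[(24) + (-8) + (-4*sqrt(2)) + (0) + (4*sqrt(2)) + (0) + (0)] = 16/16 = 1
Dimension check: dim(rho) = sum (mult * dim) = 0*1 + 2*1 + 0*1 + 0*1 + 1*2 + 3*2 + 1*2 = 12 = chi_rho(e) = 12.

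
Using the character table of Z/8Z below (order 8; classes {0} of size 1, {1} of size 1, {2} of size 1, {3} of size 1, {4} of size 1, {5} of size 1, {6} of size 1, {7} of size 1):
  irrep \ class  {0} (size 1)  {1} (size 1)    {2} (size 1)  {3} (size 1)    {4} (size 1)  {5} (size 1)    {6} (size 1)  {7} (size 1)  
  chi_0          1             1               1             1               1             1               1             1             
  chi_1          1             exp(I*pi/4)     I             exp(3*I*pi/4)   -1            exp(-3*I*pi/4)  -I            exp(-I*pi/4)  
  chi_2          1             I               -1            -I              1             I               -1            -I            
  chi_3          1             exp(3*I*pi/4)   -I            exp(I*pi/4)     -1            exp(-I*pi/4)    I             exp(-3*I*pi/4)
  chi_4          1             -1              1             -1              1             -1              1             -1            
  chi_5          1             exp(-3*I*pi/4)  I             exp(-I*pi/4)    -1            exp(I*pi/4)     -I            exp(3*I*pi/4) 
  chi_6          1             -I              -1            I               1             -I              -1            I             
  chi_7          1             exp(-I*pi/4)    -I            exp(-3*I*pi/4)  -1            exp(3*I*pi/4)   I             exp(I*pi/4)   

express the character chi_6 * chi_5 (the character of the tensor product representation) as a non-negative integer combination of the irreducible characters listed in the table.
chi_6 tensor chi_5 = chi_3 (all other irreducibles have multiplicity 0).

Argument: The character of a tensor product is the pointwise product (chi_6 * chi_5)(C) = chi_6(C) * chi_5(C):
  {0}: (1)*(1), {1}: (-I)*(exp(-3*I*pi/4)), {2}: (-1)*(I), {3}: (I)*(exp(-I*pi/4)), {4}: (1)*(-1), {5}: (-I)*(exp(I*pi/4)), {6}: (-1)*(-I), {7}: (I)*(exp(3*I*pi/4))
so (chi_6 * chi_5) takes values
  {0} -> 1, {1} -> -exp(-I*pi/4), {2} -> -I, {3} -> exp(I*pi/4), {4} -> -1, {5} -> -exp(3*I*pi/4), {6} -> I, {7} -> exp(-3*I*pi/4).
Now take the inner product of this character with each irreducible chi from the table, <chi_6*chi_5, chi> = (1/8) sum_C |C| (chi_6*chi_5)(C) conj(chi(C)):
  <chi_6*chi_5, chi_0> = (1/8)[1*(1)*conj(1) + 1*(-exp(-I*pi/4))*conj(1) + 1*(-I)*conj(1) + 1*(exp(I*pi/4))*conj(1) + 1*(-1)*conj(1) + 1*(-exp(3*I*pi/4))*conj(1) + 1*(I)*conj(1) + 1*(exp(-3*I*pi/4))*conj(1)]
      = (1/8)[(1) + (-exp(-I*pi/4)) + (-I) + (exp(I*pi/4)) + (-1) + (-exp(3*I*pi/4)) + (I) + (exp(-3*I*pi/4))] = 0/8 = 0
  <chi_6*chi_5, chi_1> = (1/8)[1*(1)*conj(1) + 1*(-exp(-I*pi/4))*conj(exp(I*pi/4)) + 1*(-I)*conj(I) + 1*(exp(I*pi/4))*conj(exp(3*I*pi/4)) + 1*(-1)*conj(-1) + 1*(-exp(3*I*pi/4))*conj(exp(-3*I*pi/4)) + 1*(I)*conj(-I) + 1*(exp(-3*I*pi/4))*conj(exp(-I*pi/4))]
      = (1/8)[(1) + (I) + (-1) + (-I) + (1) + (I) + (-1) + (-I)] = 0/8 = 0
  <chi_6*chi_5, chi_2> = (1/8)[1*(1)*conj(1) + 1*(-exp(-I*pi/4))*conj(I) + 1*(-I)*conj(-1) + 1*(exp(I*pi/4))*conj(-I) + 1*(-1)*conj(1) + 1*(-exp(3*I*pi/4))*conj(I) + 1*(I)*conj(-1) + 1*(exp(-3*I*pi/4))*conj(-I)]
      = (1/8)[(1) + (exp(I*pi/4)) + (I) + (exp(3*I*pi/4)) + (-1) + (exp(-3*I*pi/4)) + (-I) + (exp(-I*pi/4))] = 0/8 = 0
  <chi_6*chi_5, chi_3> = (1/8)[1*(1)*conj(1) + 1*(-exp(-I*pi/4))*conj(exp(3*I*pi/4)) + 1*(-I)*conj(-I) + 1*(exp(I*pi/4))*conj(exp(I*pi/4)) + 1*(-1)*conj(-1) + 1*(-exp(3*I*pi/4))*conj(exp(-I*pi/4)) + 1*(I)*conj(I) + 1*(exp(-3*I*pi/4))*conj(exp(-3*I*pi/4))]
      = (1/8)[(1) + (1) + (1) + (1) + (1) + (1) + (1) + (1)] = 8/8 = 1
  <chi_6*chi_5, chi_4> = (1/8)[1*(1)*conj(1) + 1*(-exp(-I*pi/4))*conj(-1) + 1*(-I)*conj(1) + 1*(exp(I*pi/4))*conj(-1) + 1*(-1)*conj(1) + 1*(-exp(3*I*pi/4))*conj(-1) + 1*(I)*conj(1) + 1*(exp(-3*I*pi/4))*conj(-1)]
      = (1/8)[(1) + (exp(-I*pi/4)) + (-I) + (-exp(I*pi/4)) + (-1) + (exp(3*I*pi/4)) + (I) + (-exp(-3*I*pi/4))] = 0/8 = 0
  <chi_6*chi_5, chi_5> = (1/8)[1*(1)*conj(1) + 1*(-exp(-I*pi/4))*conj(exp(-3*I*pi/4)) + 1*(-I)*conj(I) + 1*(exp(I*pi/4))*conj(exp(-I*pi/4)) + 1*(-1)*conj(-1) + 1*(-exp(3*I*pi/4))*conj(exp(I*pi/4)) + 1*(I)*conj(-I) + 1*(exp(-3*I*pi/4))*conj(exp(3*I*pi/4))]
      = (1/8)[(1) + (-I) + (-1) + (I) + (1) + (-I) + (-1) + (I)] = 0/8 = 0
  <chi_6*chi_5, chi_6> = (1/8)[1*(1)*conj(1) + 1*(-exp(-I*pi/4))*conj(-I) + 1*(-I)*conj(-1) + 1*(exp(I*pi/4))*conj(I) + 1*(-1)*conj(1) + 1*(-exp(3*I*pi/4))*conj(-I) + 1*(I)*conj(-1) + 1*(exp(-3*I*pi/4))*conj(I)]
      = (1/8)[(1) + (-exp(I*pi/4)) + (I) + (-exp(3*I*pi/4)) + (-1) + (-exp(-3*I*pi/4)) + (-I) + (-exp(-I*pi/4))] = 0/8 = 0
  <chi_6*chi_5, chi_7> = (1/8)[1*(1)*conj(1) + 1*(-exp(-I*pi/4))*conj(exp(-I*pi/4)) + 1*(-I)*conj(-I) + 1*(exp(I*pi/4))*conj(exp(-3*I*pi/4)) + 1*(-1)*conj(-1) + 1*(-exp(3*I*pi/4))*conj(exp(3*I*pi/4)) + 1*(I)*conj(I) + 1*(exp(-3*I*pi/4))*conj(exp(I*pi/4))]
      = (1/8)[(1) + (-1) + (1) + (-1) + (1) + (-1) + (1) + (-1)] = 0/8 = 0
(Exp terms are combined using exp(i*s)*conj(exp(i*t)) = exp(i*(s-t)), and sums of them are collapsed using the identity that for every m > 1 the m distinct m-th roots of unity sum to 0, e.g. 1 + exp(2*I*pi/3) + exp(-2*I*pi/3) = 0.)
Hence the multiplicities are chi_3: 1. Dimension check: dim(chi_6)*dim(chi_5) = 1*1 = 1 and sum (mult * dim) = 1*1 = 1.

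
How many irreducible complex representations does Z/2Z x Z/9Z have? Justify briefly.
18

Proof sketch: The number of irreducible complex representations of a finite group equals its number of conjugacy classes. Z/2Z x Z/9Z is abelian of order 18, so every element is its own conjugacy class: 18 classes, so Z/2Z x Z/9Z (order 18) has exactly 18 irreducible complex representations.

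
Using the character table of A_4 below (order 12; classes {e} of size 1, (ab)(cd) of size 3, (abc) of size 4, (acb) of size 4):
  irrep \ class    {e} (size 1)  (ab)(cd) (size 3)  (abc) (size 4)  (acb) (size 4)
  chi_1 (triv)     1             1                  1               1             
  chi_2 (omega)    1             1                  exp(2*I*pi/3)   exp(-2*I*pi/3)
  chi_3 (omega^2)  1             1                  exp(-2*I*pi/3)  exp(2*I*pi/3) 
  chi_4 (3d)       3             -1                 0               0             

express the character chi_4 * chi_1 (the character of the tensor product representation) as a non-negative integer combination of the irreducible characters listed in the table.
chi_4 tensor chi_1 = chi_4 (all other irreducibles have multiplicity 0).

Details: The character of a tensor product is the pointwise product (chi_4 * chi_1)(C) = chi_4(C) * chi_1(C):
  {e}: (3)*(1), (ab)(cd): (-1)*(1), (abc): (0)*(1), (acb): (0)*(1)
so (chi_4 * chi_1) takes values
  {e} -> 3, (ab)(cd) -> -1, (abc) -> 0, (acb) -> 0.
Now take the inner product of this character with each irreducible chi from the table, <chi_4*chi_1, chi> = (1/12) sum_C |C| (chi_4*chi_1)(C) conj(chi(C)):
  <chi_4*chi_1, chi_1> = (1/12)[1*(3)*conj(1) + 3*(-1)*conj(1) + 4*(0)*conj(1) + 4*(0)*conj(1)]
      = (1/12)[(3) + (-3) + (0) + (0)] = 0/12 = 0
  <chi_4*chi_1, chi_2> = (1/12)[1*(3)*conj(1) + 3*(-1)*conj(1) + 4*(0)*conj(exp(2*I*pi/3)) + 4*(0)*conj(exp(-2*I*pi/3))]
      = (1/12)[(3) + (-3) + (0) + (0)] = 0/12 = 0
  <chi_4*chi_1, chi_3> = (1/12)[1*(3)*conj(1) + 3*(-1)*conj(1) + 4*(0)*conj(exp(-2*I*pi/3)) + 4*(0)*conj(exp(2*I*pi/3))]
      = (1/12)[(3) + (-3) + (0) + (0)] = 0/12 = 0
  <chi_4*chi_1, chi_4> = (1/12)[1*(3)*conj(3) + 3*(-1)*conj(-1) + 4*(0)*conj(0) + 4*(0)*conj(0)]
      = (1/12)[(9) + (3) + (0) + (0)] = 12/12 = 1
(Exp terms are combined using exp(i*s)*conj(exp(i*t)) = exp(i*(s-t)), and sums of them are collapsed using the identity that for every m > 1 the m distinct m-th roots of unity sum to 0, e.g. 1 + exp(2*I*pi/3) + exp(-2*I*pi/3) = 0.)
Hence the multiplicities are chi_4: 1. Dimension check: dim(chi_4)*dim(chi_1) = 3*1 = 3 and sum (mult * dim) = 1*3 = 3.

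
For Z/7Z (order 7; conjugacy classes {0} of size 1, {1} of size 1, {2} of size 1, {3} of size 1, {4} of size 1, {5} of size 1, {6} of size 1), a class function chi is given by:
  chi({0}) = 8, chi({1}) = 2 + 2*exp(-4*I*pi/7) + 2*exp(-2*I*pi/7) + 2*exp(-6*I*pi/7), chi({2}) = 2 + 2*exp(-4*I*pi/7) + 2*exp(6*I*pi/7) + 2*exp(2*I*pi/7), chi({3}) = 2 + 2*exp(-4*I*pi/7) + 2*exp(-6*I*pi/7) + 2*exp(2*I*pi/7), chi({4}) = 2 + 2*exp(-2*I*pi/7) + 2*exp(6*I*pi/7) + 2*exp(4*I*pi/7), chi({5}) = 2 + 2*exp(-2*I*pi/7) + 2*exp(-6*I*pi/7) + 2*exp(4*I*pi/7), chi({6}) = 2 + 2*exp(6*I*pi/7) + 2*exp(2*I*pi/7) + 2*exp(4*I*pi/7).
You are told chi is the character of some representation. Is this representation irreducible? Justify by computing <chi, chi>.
Not irreducible (reducible): <chi, chi> = 16 > 1.

Working: <chi, chi> = (1/|G|) sum_C |C| * |chi(C)|^2 = (1/7)[1*|8|^2 + 1*|2 + 2*exp(-4*I*pi/7) + 2*exp(-2*I*pi/7) + 2*exp(-6*I*pi/7)|^2 + 1*|2 + 2*exp(-4*I*pi/7) + 2*exp(6*I*pi/7) + 2*exp(2*I*pi/7)|^2 + 1*|2 + 2*exp(-4*I*pi/7) + 2*exp(-6*I*pi/7) + 2*exp(2*I*pi/7)|^2 + 1*|2 + 2*exp(-2*I*pi/7) + 2*exp(6*I*pi/7) + 2*exp(4*I*pi/7)|^2 + 1*|2 + 2*exp(-2*I*pi/7) + 2*exp(-6*I*pi/7) + 2*exp(4*I*pi/7)|^2 + 1*|2 + 2*exp(6*I*pi/7) + 2*exp(2*I*pi/7) + 2*exp(4*I*pi/7)|^2]
  = (1/7)[(64) + (16 + 12*exp(-2*I*pi/7) + 8*exp(-4*I*pi/7) + 4*exp(-6*I*pi/7) + 4*exp(6*I*pi/7) + 8*exp(4*I*pi/7) + 12*exp(2*I*pi/7)) + (16 + 12*exp(-4*I*pi/7) + 8*exp(-6*I*pi/7) + 4*exp(-2*I*pi/7) + 4*exp(2*I*pi/7) + 8*exp(6*I*pi/7) + 12*exp(4*I*pi/7)) + (16 + 8*exp(-2*I*pi/7) + 12*exp(-6*I*pi/7) + 4*exp(-4*I*pi/7) + 4*exp(4*I*pi/7) + 12*exp(6*I*pi/7) + 8*exp(2*I*pi/7)) + (16 + 8*exp(-2*I*pi/7) + 12*exp(-6*I*pi/7) + 4*exp(-4*I*pi/7) + 4*exp(4*I*pi/7) + 12*exp(6*I*pi/7) + 8*exp(2*I*pi/7)) + (16 + 12*exp(-4*I*pi/7) + 8*exp(-6*I*pi/7) + 4*exp(-2*I*pi/7) + 4*exp(2*I*pi/7) + 8*exp(6*I*pi/7) + 12*exp(4*I*pi/7)) + (16 + 12*exp(-2*I*pi/7) + 8*exp(-4*I*pi/7) + 4*exp(-6*I*pi/7) + 4*exp(6*I*pi/7) + 8*exp(4*I*pi/7) + 12*exp(2*I*pi/7))] = 112/7 = 16.
(Exp terms are combined using exp(i*s)*conj(exp(i*t)) = exp(i*(s-t)), and sums of them are collapsed using the identity that for every m > 1 the m distinct m-th roots of unity sum to 0, e.g. 1 + exp(2*I*pi/3) + exp(-2*I*pi/3) = 0.)
A character is irreducible iff <chi, chi> = 1, so this representation is reducible.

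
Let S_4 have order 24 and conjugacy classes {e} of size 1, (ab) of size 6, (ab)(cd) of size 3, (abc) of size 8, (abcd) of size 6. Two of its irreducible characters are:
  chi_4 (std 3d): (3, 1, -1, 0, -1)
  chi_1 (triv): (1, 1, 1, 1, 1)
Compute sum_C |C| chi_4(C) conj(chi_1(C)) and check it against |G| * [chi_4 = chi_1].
Sum = 0; so <chi_4, chi_1> = 0 (distinct irreducibles are orthogonal).

Reasoning: Compute term by term over conjugacy classes (|C| * chi_4(C) * conj(chi_1(C))):
  1*(3)*conj(1) + 6*(1)*conj(1) + 3*(-1)*conj(1) + 8*(0)*conj(1) + 6*(-1)*conj(1)
  = (3) + (6) + (-3) + (0) + (-6)
  = 0.
Dividing by |G| = 24 gives 0/24 = 0, matching the row-orthogonality relation <chi_4, chi_1> = [chi_4 = chi_1].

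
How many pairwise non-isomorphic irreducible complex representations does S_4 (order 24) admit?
5

Working: The number of irreducible complex representations of a finite group equals its number of conjugacy classes. Conjugacy classes in S_4 correspond to cycle types, i.e. partitions of 4; there are p(4) = 5 of them, so S_4 (order 24) has exactly 5 irreducible complex representations.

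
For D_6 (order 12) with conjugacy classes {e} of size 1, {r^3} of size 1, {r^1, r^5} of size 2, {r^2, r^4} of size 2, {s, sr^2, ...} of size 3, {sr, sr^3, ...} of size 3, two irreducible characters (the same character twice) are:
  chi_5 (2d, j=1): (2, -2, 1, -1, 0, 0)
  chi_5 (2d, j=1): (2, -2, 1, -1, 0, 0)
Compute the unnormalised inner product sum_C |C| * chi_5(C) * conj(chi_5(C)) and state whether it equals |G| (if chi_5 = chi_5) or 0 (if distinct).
Sum = 12 = |G| = 12; so <chi_5, chi_5> = 1 (norm-1 confirms irreducibility).

Reasoning: Compute term by term over conjugacy classes (|C| * chi_5(C) * conj(chi_5(C))):
  1*(2)*conj(2) + 1*(-2)*conj(-2) + 2*(1)*conj(1) + 2*(-1)*conj(-1) + 3*(0)*conj(0) + 3*(0)*conj(0)
  = (4) + (4) + (2) + (2) + (0) + (0)
  = 12.
Dividing by |G| = 12 gives 12/12 = 1, matching the row-orthogonality relation <chi_5, chi_5> = [chi_5 = chi_5].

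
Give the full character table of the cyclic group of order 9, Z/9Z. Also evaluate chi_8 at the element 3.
Character table of Z/9Z (irreps indexed chi_0,...,chi_8 with chi_k(m) = zeta_9^(k*m), zeta_9 = exp(2*pi*i/9)):
  irrep \ class  {0} (size 1)  {1} (size 1)    {2} (size 1)    {3} (size 1)    {4} (size 1)    {5} (size 1)    {6} (size 1)    {7} (size 1)    {8} (size 1)  
  chi_0          1             1               1               1               1               1               1               1               1             
  chi_1          1             exp(2*I*pi/9)   exp(4*I*pi/9)   exp(2*I*pi/3)   exp(8*I*pi/9)   exp(-8*I*pi/9)  exp(-2*I*pi/3)  exp(-4*I*pi/9)  exp(-2*I*pi/9)
  chi_2          1             exp(4*I*pi/9)   exp(8*I*pi/9)   exp(-2*I*pi/3)  exp(-2*I*pi/9)  exp(2*I*pi/9)   exp(2*I*pi/3)   exp(-8*I*pi/9)  exp(-4*I*pi/9)
  chi_3          1             exp(2*I*pi/3)   exp(-2*I*pi/3)  1               exp(2*I*pi/3)   exp(-2*I*pi/3)  1               exp(2*I*pi/3)   exp(-2*I*pi/3)
  chi_4          1             exp(8*I*pi/9)   exp(-2*I*pi/9)  exp(2*I*pi/3)   exp(-4*I*pi/9)  exp(4*I*pi/9)   exp(-2*I*pi/3)  exp(2*I*pi/9)   exp(-8*I*pi/9)
  chi_5          1             exp(-8*I*pi/9)  exp(2*I*pi/9)   exp(-2*I*pi/3)  exp(4*I*pi/9)   exp(-4*I*pi/9)  exp(2*I*pi/3)   exp(-2*I*pi/9)  exp(8*I*pi/9) 
  chi_6          1             exp(-2*I*pi/3)  exp(2*I*pi/3)   1               exp(-2*I*pi/3)  exp(2*I*pi/3)   1               exp(-2*I*pi/3)  exp(2*I*pi/3) 
  chi_7          1             exp(-4*I*pi/9)  exp(-8*I*pi/9)  exp(2*I*pi/3)   exp(2*I*pi/9)   exp(-2*I*pi/9)  exp(-2*I*pi/3)  exp(8*I*pi/9)   exp(4*I*pi/9) 
  chi_8          1             exp(-2*I*pi/9)  exp(-4*I*pi/9)  exp(-2*I*pi/3)  exp(-8*I*pi/9)  exp(8*I*pi/9)   exp(2*I*pi/3)   exp(4*I*pi/9)   exp(2*I*pi/9) 

Spot check: chi_8(3) = zeta_9^(8*3) = zeta_9^24 = exp(-2*I*pi/3).

Why: Z/9Z is abelian, so all 9 irreducible complex representations are 1-dimensional. They are given by chi_k(m) = zeta_9^(k*m) for k = 0,...,8. Row orthogonality: sum_m chi_k(m) conj(chi_l(m)) = 9 * [k = l].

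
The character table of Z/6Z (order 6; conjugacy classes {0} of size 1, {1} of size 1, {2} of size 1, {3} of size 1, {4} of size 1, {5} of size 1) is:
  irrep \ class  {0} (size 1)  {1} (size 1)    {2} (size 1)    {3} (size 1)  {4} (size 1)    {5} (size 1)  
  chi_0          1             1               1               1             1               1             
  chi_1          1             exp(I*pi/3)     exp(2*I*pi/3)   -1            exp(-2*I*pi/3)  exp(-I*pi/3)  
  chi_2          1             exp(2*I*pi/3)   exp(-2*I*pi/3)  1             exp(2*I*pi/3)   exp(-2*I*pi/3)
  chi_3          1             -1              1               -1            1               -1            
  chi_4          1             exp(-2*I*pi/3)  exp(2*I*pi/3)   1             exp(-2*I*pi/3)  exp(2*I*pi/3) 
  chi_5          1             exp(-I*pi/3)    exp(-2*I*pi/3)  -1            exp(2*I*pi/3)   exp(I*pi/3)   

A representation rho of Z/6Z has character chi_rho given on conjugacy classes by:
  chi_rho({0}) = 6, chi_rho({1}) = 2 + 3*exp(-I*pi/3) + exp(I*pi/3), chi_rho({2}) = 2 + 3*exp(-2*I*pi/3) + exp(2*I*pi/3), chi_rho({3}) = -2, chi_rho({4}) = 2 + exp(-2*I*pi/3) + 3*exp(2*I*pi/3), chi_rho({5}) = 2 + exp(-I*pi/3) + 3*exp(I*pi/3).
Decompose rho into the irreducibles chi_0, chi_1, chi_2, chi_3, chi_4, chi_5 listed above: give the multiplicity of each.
Multiplicities: chi_0: 2, chi_1: 1, chi_2: 0, chi_3: 0, chi_4: 0, chi_5: 3.

Explanation: Use <chi_rho, chi> = (1/|G|) sum_C |C| * chi_rho(C) * conj(chi(C)) with |G| = 6 for each irreducible chi in the table:
  <chi_rho, chi_0> = (1/6)[1*(6)*conj(1) + 1*(2 + 3*exp(-I*pi/3) + exp(I*pi/3))*conj(1) + 1*(2 + 3*exp(-2*I*pi/3) + exp(2*I*pi/3))*conj(1) + 1*(-2)*conj(1) + 1*(2 + exp(-2*I*pi/3) + 3*exp(2*I*pi/3))*conj(1) + 1*(2 + exp(-I*pi/3) + 3*exp(I*pi/3))*conj(1)]
      = (1/6)[(6) + (2 + 3*exp(-I*pi/3) + exp(I*pi/3)) + (2 + 3*exp(-2*I*pi/3) + exp(2*I*pi/3)) + (-2) + (2 + exp(-2*I*pi/3) + 3*exp(2*I*pi/3)) + (2 + exp(-I*pi/3) + 3*exp(I*pi/3))] = 12/6 = 2
  <chi_rho, chi_1> = (1/6)[1*(6)*conj(1) + 1*(2 + 3*exp(-I*pi/3) + exp(I*pi/3))*conj(exp(I*pi/3)) + 1*(2 + 3*exp(-2*I*pi/3) + exp(2*I*pi/3))*conj(exp(2*I*pi/3)) + 1*(-2)*conj(-1) + 1*(2 + exp(-2*I*pi/3) + 3*exp(2*I*pi/3))*conj(exp(-2*I*pi/3)) + 1*(2 + exp(-I*pi/3) + 3*exp(I*pi/3))*conj(exp(-I*pi/3))]
      = (1/6)[(6) + (1 + 3*exp(-2*I*pi/3) + 2*exp(-I*pi/3)) + (1 + 2*exp(-2*I*pi/3) + 3*exp(2*I*pi/3)) + (2) + (1 + 3*exp(-2*I*pi/3) + 2*exp(2*I*pi/3)) + (1 + 2*exp(I*pi/3) + 3*exp(2*I*pi/3))] = 6/6 = 1
  <chi_rho, chi_2> = (1/6)[1*(6)*conj(1) + 1*(2 + 3*exp(-I*pi/3) + exp(I*pi/3))*conj(exp(2*I*pi/3)) + 1*(2 + 3*exp(-2*I*pi/3) + exp(2*I*pi/3))*conj(exp(-2*I*pi/3)) + 1*(-2)*conj(1) + 1*(2 + exp(-2*I*pi/3) + 3*exp(2*I*pi/3))*conj(exp(2*I*pi/3)) + 1*(2 + exp(-I*pi/3) + 3*exp(I*pi/3))*conj(exp(-2*I*pi/3))]
      = (1/6)[(6) + (-3 + 2*exp(-2*I*pi/3) + exp(-I*pi/3)) + (3 + exp(-2*I*pi/3) + 2*exp(2*I*pi/3)) + (-2) + (3 + 2*exp(-2*I*pi/3) + exp(2*I*pi/3)) + (-3 + exp(I*pi/3) + 2*exp(2*I*pi/3))] = 0/6 = 0
  <chi_rho, chi_3> = (1/6)[1*(6)*conj(1) + 1*(2 + 3*exp(-I*pi/3) + exp(I*pi/3))*conj(-1) + 1*(2 + 3*exp(-2*I*pi/3) + exp(2*I*pi/3))*conj(1) + 1*(-2)*conj(-1) + 1*(2 + exp(-2*I*pi/3) + 3*exp(2*I*pi/3))*conj(1) + 1*(2 + exp(-I*pi/3) + 3*exp(I*pi/3))*conj(-1)]
      = (1/6)[(6) + (-2 - exp(I*pi/3) - 3*exp(-I*pi/3)) + (2 + 3*exp(-2*I*pi/3) + exp(2*I*pi/3)) + (2) + (2 + exp(-2*I*pi/3) + 3*exp(2*I*pi/3)) + (-2 - 3*exp(I*pi/3) - exp(-I*pi/3))] = 0/6 = 0
  <chi_rho, chi_4> = (1/6)[1*(6)*conj(1) + 1*(2 + 3*exp(-I*pi/3) + exp(I*pi/3))*conj(exp(-2*I*pi/3)) + 1*(2 + 3*exp(-2*I*pi/3) + exp(2*I*pi/3))*conj(exp(2*I*pi/3)) + 1*(-2)*conj(1) + 1*(2 + exp(-2*I*pi/3) + 3*exp(2*I*pi/3))*conj(exp(-2*I*pi/3)) + 1*(2 + exp(-I*pi/3) + 3*exp(I*pi/3))*conj(exp(2*I*pi/3))]
      = (1/6)[(6) + (-1 + 2*exp(2*I*pi/3) + 3*exp(I*pi/3)) + (1 + 2*exp(-2*I*pi/3) + 3*exp(2*I*pi/3)) + (-2) + (1 + 3*exp(-2*I*pi/3) + 2*exp(2*I*pi/3)) + (-1 + 3*exp(-I*pi/3) + 2*exp(-2*I*pi/3))] = 0/6 = 0
  <chi_rho, chi_5> = (1/6)[1*(6)*conj(1) + 1*(2 + 3*exp(-I*pi/3) + exp(I*pi/3))*conj(exp(-I*pi/3)) + 1*(2 + 3*exp(-2*I*pi/3) + exp(2*I*pi/3))*conj(exp(-2*I*pi/3)) + 1*(-2)*conj(-1) + 1*(2 + exp(-2*I*pi/3) + 3*exp(2*I*pi/3))*conj(exp(2*I*pi/3)) + 1*(2 + exp(-I*pi/3) + 3*exp(I*pi/3))*conj(exp(I*pi/3))]
      = (1/6)[(6) + (3 + exp(2*I*pi/3) + 2*exp(I*pi/3)) + (3 + exp(-2*I*pi/3) + 2*exp(2*I*pi/3)) + (2) + (3 + 2*exp(-2*I*pi/3) + exp(2*I*pi/3)) + (3 + 2*exp(-I*pi/3) + exp(-2*I*pi/3))] = 18/6 = 3
(Exp terms are combined using exp(i*s)*conj(exp(i*t)) = exp(i*(s-t)), and sums of them are collapsed using the identity that for every m > 1 the m distinct m-th roots of unity sum to 0, e.g. 1 + exp(2*I*pi/3) + exp(-2*I*pi/3) = 0.)
Dimension check: dim(rho) = sum (mult * dim) = 2*1 + 1*1 + 0*1 + 0*1 + 0*1 + 3*1 = 6 = chi_rho(e) = 6.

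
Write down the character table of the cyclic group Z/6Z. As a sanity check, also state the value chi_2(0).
Character table of Z/6Z (irreps indexed chi_0,...,chi_5 with chi_k(m) = zeta_6^(k*m), zeta_6 = exp(2*pi*i/6)):
  irrep \ class  {0} (size 1)  {1} (size 1)    {2} (size 1)    {3} (size 1)  {4} (size 1)    {5} (size 1)  
  chi_0          1             1               1               1             1               1             
  chi_1          1             exp(I*pi/3)     exp(2*I*pi/3)   -1            exp(-2*I*pi/3)  exp(-I*pi/3)  
  chi_2          1             exp(2*I*pi/3)   exp(-2*I*pi/3)  1             exp(2*I*pi/3)   exp(-2*I*pi/3)
  chi_3          1             -1              1               -1            1               -1            
  chi_4          1             exp(-2*I*pi/3)  exp(2*I*pi/3)   1             exp(-2*I*pi/3)  exp(2*I*pi/3) 
  chi_5          1             exp(-I*pi/3)    exp(-2*I*pi/3)  -1            exp(2*I*pi/3)   exp(I*pi/3)   

Spot check: chi_2(0) = zeta_6^(2*0) = zeta_6^0 = 1.

Derivation: Z/6Z is abelian, so all 6 irreducible complex representations are 1-dimensional. They are given by chi_k(m) = zeta_6^(k*m) for k = 0,...,5. Row orthogonality: sum_m chi_k(m) conj(chi_l(m)) = 6 * [k = l].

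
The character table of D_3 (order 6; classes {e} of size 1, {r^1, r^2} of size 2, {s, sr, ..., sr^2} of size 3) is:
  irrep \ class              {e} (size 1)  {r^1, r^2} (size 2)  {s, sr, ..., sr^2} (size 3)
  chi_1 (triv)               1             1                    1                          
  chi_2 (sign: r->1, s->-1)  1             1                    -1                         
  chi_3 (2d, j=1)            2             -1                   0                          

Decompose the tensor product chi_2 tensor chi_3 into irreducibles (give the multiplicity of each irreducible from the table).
chi_2 tensor chi_3 = chi_3 (all other irreducibles have multiplicity 0).

Why: The character of a tensor product is the pointwise product (chi_2 * chi_3)(C) = chi_2(C) * chi_3(C):
  {e}: (1)*(2), {r^1, r^2}: (1)*(-1), {s, sr, ..., sr^2}: (-1)*(0)
so (chi_2 * chi_3) takes values
  {e} -> 2, {r^1, r^2} -> -1, {s, sr, ..., sr^2} -> 0.
Now take the inner product of this character with each irreducible chi from the table, <chi_2*chi_3, chi> = (1/6) sum_C |C| (chi_2*chi_3)(C) conj(chi(C)):
  <chi_2*chi_3, chi_1> = (1/6)[1*(2)*conj(1) + 2*(-1)*conj(1) + 3*(0)*conj(1)]
      = (1/6)[(2) + (-2) + (0)] = 0/6 = 0
  <chi_2*chi_3, chi_2> = (1/6)[1*(2)*conj(1) + 2*(-1)*conj(1) + 3*(0)*conj(-1)]
      = (1/6)[(2) + (-2) + (0)] = 0/6 = 0
  <chi_2*chi_3, chi_3> = (1/6)[1*(2)*conj(2) + 2*(-1)*conj(-1) + 3*(0)*conj(0)]
      = (1/6)[(4) + (2) + (0)] = 6/6 = 1
Hence the multiplicities are chi_3: 1. Dimension check: dim(chi_2)*dim(chi_3) = 1*2 = 2 and sum (mult * dim) = 1*2 = 2.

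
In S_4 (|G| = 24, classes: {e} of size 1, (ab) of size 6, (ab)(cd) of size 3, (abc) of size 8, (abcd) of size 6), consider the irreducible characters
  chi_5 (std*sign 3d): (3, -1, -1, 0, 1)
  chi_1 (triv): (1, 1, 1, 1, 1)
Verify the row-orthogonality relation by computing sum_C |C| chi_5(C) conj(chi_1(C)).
Sum = 0; so <chi_5, chi_1> = 0 (distinct irreducibles are orthogonal).

Compute term by term over conjugacy classes (|C| * chi_5(C) * conj(chi_1(C))):
  1*(3)*conj(1) + 6*(-1)*conj(1) + 3*(-1)*conj(1) + 8*(0)*conj(1) + 6*(1)*conj(1)
  = (3) + (-6) + (-3) + (0) + (6)
  = 0.
Dividing by |G| = 24 gives 0/24 = 0, matching the row-orthogonality relation <chi_5, chi_1> = [chi_5 = chi_1].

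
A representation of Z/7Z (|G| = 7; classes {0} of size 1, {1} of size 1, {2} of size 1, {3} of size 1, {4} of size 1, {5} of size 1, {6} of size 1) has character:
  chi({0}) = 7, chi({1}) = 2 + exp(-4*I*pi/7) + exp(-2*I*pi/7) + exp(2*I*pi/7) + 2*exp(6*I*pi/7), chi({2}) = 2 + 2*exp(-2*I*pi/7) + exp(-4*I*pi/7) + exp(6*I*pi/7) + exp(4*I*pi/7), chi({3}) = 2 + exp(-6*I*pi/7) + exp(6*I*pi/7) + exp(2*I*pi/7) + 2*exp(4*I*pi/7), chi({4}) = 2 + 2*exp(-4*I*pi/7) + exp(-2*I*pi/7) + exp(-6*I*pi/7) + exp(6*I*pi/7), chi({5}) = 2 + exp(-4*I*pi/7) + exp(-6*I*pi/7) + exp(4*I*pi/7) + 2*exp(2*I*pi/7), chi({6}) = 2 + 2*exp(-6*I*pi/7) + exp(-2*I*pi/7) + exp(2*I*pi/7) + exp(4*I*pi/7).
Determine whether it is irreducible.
Not irreducible (reducible): <chi, chi> = 11 > 1.

Proof sketch: <chi, chi> = (1/|G|) sum_C |C| * |chi(C)|^2 = (1/7)[1*|7|^2 + 1*|2 + exp(-4*I*pi/7) + exp(-2*I*pi/7) + exp(2*I*pi/7) + 2*exp(6*I*pi/7)|^2 + 1*|2 + 2*exp(-2*I*pi/7) + exp(-4*I*pi/7) + exp(6*I*pi/7) + exp(4*I*pi/7)|^2 + 1*|2 + exp(-6*I*pi/7) + exp(6*I*pi/7) + exp(2*I*pi/7) + 2*exp(4*I*pi/7)|^2 + 1*|2 + 2*exp(-4*I*pi/7) + exp(-2*I*pi/7) + exp(-6*I*pi/7) + exp(6*I*pi/7)|^2 + 1*|2 + exp(-4*I*pi/7) + exp(-6*I*pi/7) + exp(4*I*pi/7) + 2*exp(2*I*pi/7)|^2 + 1*|2 + 2*exp(-6*I*pi/7) + exp(-2*I*pi/7) + exp(2*I*pi/7) + exp(4*I*pi/7)|^2]
  = (1/7)[(49) + (11 + 7*exp(-4*I*pi/7) + 5*exp(-2*I*pi/7) + 7*exp(-6*I*pi/7) + 7*exp(6*I*pi/7) + 5*exp(2*I*pi/7) + 7*exp(4*I*pi/7)) + (11 + 7*exp(-2*I*pi/7) + 5*exp(-4*I*pi/7) + 7*exp(-6*I*pi/7) + 7*exp(6*I*pi/7) + 5*exp(4*I*pi/7) + 7*exp(2*I*pi/7)) + (11 + 7*exp(-4*I*pi/7) + 7*exp(-2*I*pi/7) + 5*exp(-6*I*pi/7) + 5*exp(6*I*pi/7) + 7*exp(2*I*pi/7) + 7*exp(4*I*pi/7)) + (11 + 7*exp(-4*I*pi/7) + 7*exp(-2*I*pi/7) + 5*exp(-6*I*pi/7) + 5*exp(6*I*pi/7) + 7*exp(2*I*pi/7) + 7*exp(4*I*pi/7)) + (11 + 7*exp(-2*I*pi/7) + 5*exp(-4*I*pi/7) + 7*exp(-6*I*pi/7) + 7*exp(6*I*pi/7) + 5*exp(4*I*pi/7) + 7*exp(2*I*pi/7)) + (11 + 7*exp(-4*I*pi/7) + 5*exp(-2*I*pi/7) + 7*exp(-6*I*pi/7) + 7*exp(6*I*pi/7) + 5*exp(2*I*pi/7) + 7*exp(4*I*pi/7))] = 77/7 = 11.
(Exp terms are combined using exp(i*s)*conj(exp(i*t)) = exp(i*(s-t)), and sums of them are collapsed using the identity that for every m > 1 the m distinct m-th roots of unity sum to 0, e.g. 1 + exp(2*I*pi/3) + exp(-2*I*pi/3) = 0.)
A character is irreducible iff <chi, chi> = 1, so this representation is reducible.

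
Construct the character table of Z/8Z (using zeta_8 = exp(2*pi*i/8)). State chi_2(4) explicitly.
Character table of Z/8Z (irreps indexed chi_0,...,chi_7 with chi_k(m) = zeta_8^(k*m), zeta_8 = exp(2*pi*i/8)):
  irrep \ class  {0} (size 1)  {1} (size 1)    {2} (size 1)  {3} (size 1)    {4} (size 1)  {5} (size 1)    {6} (size 1)  {7} (size 1)  
  chi_0          1             1               1             1               1             1               1             1             
  chi_1          1             exp(I*pi/4)     I             exp(3*I*pi/4)   -1            exp(-3*I*pi/4)  -I            exp(-I*pi/4)  
  chi_2          1             I               -1            -I              1             I               -1            -I            
  chi_3          1             exp(3*I*pi/4)   -I            exp(I*pi/4)     -1            exp(-I*pi/4)    I             exp(-3*I*pi/4)
  chi_4          1             -1              1             -1              1             -1              1             -1            
  chi_5          1             exp(-3*I*pi/4)  I             exp(-I*pi/4)    -1            exp(I*pi/4)     -I            exp(3*I*pi/4) 
  chi_6          1             -I              -1            I               1             -I              -1            I             
  chi_7          1             exp(-I*pi/4)    -I            exp(-3*I*pi/4)  -1            exp(3*I*pi/4)   I             exp(I*pi/4)   

Spot check: chi_2(4) = zeta_8^(2*4) = zeta_8^8 = 1.

Working: Z/8Z is abelian, so all 8 irreducible complex representations are 1-dimensional. They are given by chi_k(m) = zeta_8^(k*m) for k = 0,...,7. Row orthogonality: sum_m chi_k(m) conj(chi_l(m)) = 8 * [k = l].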